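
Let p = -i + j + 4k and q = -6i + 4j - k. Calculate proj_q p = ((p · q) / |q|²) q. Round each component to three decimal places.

(-0.679, 0.453, -0.113)

p · q = (-1)·(-6) + 1·4 + 4·(-1) = 6 + 4 - 4 = 6
|q|² = 36 + 16 + 1 = 53
proj_q p = (6/53) · (-6, 4, -1) ≈ (-0.679, 0.453, -0.113)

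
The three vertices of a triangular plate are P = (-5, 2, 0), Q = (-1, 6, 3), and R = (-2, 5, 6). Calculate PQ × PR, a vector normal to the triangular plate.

(15, -15, 0)

PQ = (4, 4, 3)
PR = (3, 3, 6)
i: 4·6 - 3·3 = 24 - 9 = 15
j: 3·3 - 4·6 = 9 - 24 = -15
k: 4·3 - 4·3 = 12 - 12 = 0
PQ × PR = (15, -15, 0)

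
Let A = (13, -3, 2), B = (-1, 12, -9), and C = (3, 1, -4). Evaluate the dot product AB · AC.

AB = B − A = (-14, 15, -11)
AC = C − A = (-10, 4, -6)
AB · AC = (-14)·(-10) + 15·4 + (-11)·(-6) = 140 + 60 + 66 = 266

266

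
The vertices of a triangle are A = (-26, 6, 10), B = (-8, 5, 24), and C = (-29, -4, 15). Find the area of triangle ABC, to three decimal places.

131.471

AB = (18, -1, 14),  AC = (-3, -10, 5)
i: (-1)·5 - 14·(-10) = -5 - (-140) = 135
j: 14·(-3) - 18·5 = -42 - 90 = -132
k: 18·(-10) - (-1)·(-3) = -180 - 3 = -183
AB × AC = (135, -132, -183)
|AB × AC| = √69138 ≈ 262.9411
area = ½ · 262.9411 ≈ 131.471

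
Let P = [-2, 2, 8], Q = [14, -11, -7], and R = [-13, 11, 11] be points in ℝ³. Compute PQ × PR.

PQ = (16, -13, -15)
PR = (-11, 9, 3)
i: (-13)·3 - (-15)·9 = -39 - (-135) = 96
j: (-15)·(-11) - 16·3 = 165 - 48 = 117
k: 16·9 - (-13)·(-11) = 144 - 143 = 1
PQ × PR = (96, 117, 1)

(96, 117, 1)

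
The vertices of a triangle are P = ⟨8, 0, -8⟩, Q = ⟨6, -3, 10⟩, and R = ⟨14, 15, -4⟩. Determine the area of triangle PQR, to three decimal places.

PQ = (-2, -3, 18),  PR = (6, 15, 4)
i: (-3)·4 - 18·15 = -12 - 270 = -282
j: 18·6 - (-2)·4 = 108 - (-8) = 116
k: (-2)·15 - (-3)·6 = -30 - (-18) = -12
PQ × PR = (-282, 116, -12)
|PQ × PR| = √93124 ≈ 305.1623
area = ½ · 305.1623 ≈ 152.581

152.581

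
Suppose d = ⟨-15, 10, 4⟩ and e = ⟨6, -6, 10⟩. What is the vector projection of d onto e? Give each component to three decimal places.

d · e = (-15)·6 + 10·(-6) + 4·10 = -90 - 60 + 40 = -110
|e|² = 36 + 36 + 100 = 172
proj_e d = (-110/172) · (6, -6, 10) ≈ (-3.837, 3.837, -6.395)

(-3.837, 3.837, -6.395)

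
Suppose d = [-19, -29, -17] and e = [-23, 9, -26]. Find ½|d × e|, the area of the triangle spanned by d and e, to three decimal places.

619.577

i: (-29)·(-26) - (-17)·9 = 754 - (-153) = 907
j: (-17)·(-23) - (-19)·(-26) = 391 - 494 = -103
k: (-19)·9 - (-29)·(-23) = -171 - 667 = -838
d × e = (907, -103, -838)
|d × e| = √(907² + (-103)² + (-838)²) = √1535502 ≈ 1239.1537
area = ½ · 1239.1537 ≈ 619.577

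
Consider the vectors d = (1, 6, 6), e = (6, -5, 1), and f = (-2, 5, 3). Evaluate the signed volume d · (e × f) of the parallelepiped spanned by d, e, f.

-20

e × f:
i: (-5)·3 - 1·5 = -15 - 5 = -20
j: 1·(-2) - 6·3 = -2 - 18 = -20
k: 6·5 - (-5)·(-2) = 30 - 10 = 20
e × f = (-20, -20, 20)
d · (e × f) = 1·(-20) + 6·(-20) + 6·20 = -20 - 120 + 120 = -20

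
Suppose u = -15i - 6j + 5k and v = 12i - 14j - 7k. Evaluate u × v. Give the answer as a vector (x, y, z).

i: (-6)·(-7) - 5·(-14) = 42 - (-70) = 112
j: 5·12 - (-15)·(-7) = 60 - 105 = -45
k: (-15)·(-14) - (-6)·12 = 210 - (-72) = 282
u × v = (112, -45, 282)

(112, -45, 282)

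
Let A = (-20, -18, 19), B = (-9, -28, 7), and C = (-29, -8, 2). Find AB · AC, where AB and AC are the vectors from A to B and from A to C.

AB = B − A = (11, -10, -12)
AC = C − A = (-9, 10, -17)
AB · AC = 11·(-9) + (-10)·10 + (-12)·(-17) = -99 - 100 + 204 = 5

5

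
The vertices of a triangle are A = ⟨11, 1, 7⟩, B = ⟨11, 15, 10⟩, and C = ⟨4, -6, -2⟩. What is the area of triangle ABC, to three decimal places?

72.578

AB = (0, 14, 3),  AC = (-7, -7, -9)
i: 14·(-9) - 3·(-7) = -126 - (-21) = -105
j: 3·(-7) - 0·(-9) = -21 - 0 = -21
k: 0·(-7) - 14·(-7) = 0 - (-98) = 98
AB × AC = (-105, -21, 98)
|AB × AC| = √21070 ≈ 145.1551
area = ½ · 145.1551 ≈ 72.578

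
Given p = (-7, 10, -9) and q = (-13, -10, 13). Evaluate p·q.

-126

p · q = (-7)·(-13) + 10·(-10) + (-9)·13 = 91 - 100 - 117 = -126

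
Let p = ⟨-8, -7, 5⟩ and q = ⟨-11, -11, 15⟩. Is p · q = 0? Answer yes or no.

no

p · q = (-8)·(-11) + (-7)·(-11) + 5·15 = 88 + 77 + 75 = 240
Nonzero, so the vectors are not orthogonal.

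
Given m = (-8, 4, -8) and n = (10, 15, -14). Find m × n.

(64, -192, -160)

i: 4·(-14) - (-8)·15 = -56 - (-120) = 64
j: (-8)·10 - (-8)·(-14) = -80 - 112 = -192
k: (-8)·15 - 4·10 = -120 - 40 = -160
m × n = (64, -192, -160)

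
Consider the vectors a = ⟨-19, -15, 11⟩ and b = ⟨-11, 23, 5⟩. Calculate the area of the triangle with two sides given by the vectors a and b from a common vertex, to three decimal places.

343.025

i: (-15)·5 - 11·23 = -75 - 253 = -328
j: 11·(-11) - (-19)·5 = -121 - (-95) = -26
k: (-19)·23 - (-15)·(-11) = -437 - 165 = -602
a × b = (-328, -26, -602)
|a × b| = √((-328)² + (-26)² + (-602)²) = √470664 ≈ 686.0496
area = ½ · 686.0496 ≈ 343.025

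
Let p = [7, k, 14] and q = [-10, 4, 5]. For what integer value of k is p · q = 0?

0

p · q = 7·(-10) + k·4 + 14·5 = 0 + 4k
Set equal to 0: 4k = 0, so k = 0.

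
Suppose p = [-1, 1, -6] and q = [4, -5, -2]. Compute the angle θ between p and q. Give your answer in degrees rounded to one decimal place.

p · q = (-1)·4 + 1·(-5) + (-6)·(-2) = -4 - 5 + 12 = 3
|p|² = 1 + 1 + 36 = 38,  |p| = √38 ≈ 6.164414
|q|² = 16 + 25 + 4 = 45,  |q| = √45 ≈ 6.708204
cos θ = 3 / (6.164414 · 6.708204) ≈ 0.07255
θ = arccos(0.07255) ≈ 85.8°

85.8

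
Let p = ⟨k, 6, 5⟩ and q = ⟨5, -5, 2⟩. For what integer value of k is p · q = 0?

p · q = k·5 + 6·(-5) + 5·2 = -20 + 5k
Set equal to 0: 5k = 20, so k = 4.

4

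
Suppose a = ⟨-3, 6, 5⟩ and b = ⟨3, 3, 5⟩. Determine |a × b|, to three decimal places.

43.058

i: 6·5 - 5·3 = 30 - 15 = 15
j: 5·3 - (-3)·5 = 15 - (-15) = 30
k: (-3)·3 - 6·3 = -9 - 18 = -27
a × b = (15, 30, -27)
|a × b| = √(15² + 30² + (-27)²) = √1854 ≈ 43.0581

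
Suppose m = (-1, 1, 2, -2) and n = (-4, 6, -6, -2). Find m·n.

m · n = (-1)·(-4) + 1·6 + 2·(-6) + (-2)·(-2) = 4 + 6 - 12 + 4 = 2

2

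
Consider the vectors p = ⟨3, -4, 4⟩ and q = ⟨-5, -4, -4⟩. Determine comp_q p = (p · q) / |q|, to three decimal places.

p · q = 3·(-5) + (-4)·(-4) + 4·(-4) = -15 + 16 - 16 = -15
|q| = √(25 + 16 + 16) = √57 ≈ 7.5498
comp_q p = -15 / √57 ≈ -1.987

-1.987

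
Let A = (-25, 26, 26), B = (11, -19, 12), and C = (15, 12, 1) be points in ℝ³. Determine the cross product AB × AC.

(929, 340, 1296)

AB = (36, -45, -14)
AC = (40, -14, -25)
i: (-45)·(-25) - (-14)·(-14) = 1125 - 196 = 929
j: (-14)·40 - 36·(-25) = -560 - (-900) = 340
k: 36·(-14) - (-45)·40 = -504 - (-1800) = 1296
AB × AC = (929, 340, 1296)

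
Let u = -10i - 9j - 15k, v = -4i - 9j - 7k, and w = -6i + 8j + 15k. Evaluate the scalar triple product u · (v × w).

v × w:
i: (-9)·15 - (-7)·8 = -135 - (-56) = -79
j: (-7)·(-6) - (-4)·15 = 42 - (-60) = 102
k: (-4)·8 - (-9)·(-6) = -32 - 54 = -86
v × w = (-79, 102, -86)
u · (v × w) = (-10)·(-79) + (-9)·102 + (-15)·(-86) = 790 - 918 + 1290 = 1162

1162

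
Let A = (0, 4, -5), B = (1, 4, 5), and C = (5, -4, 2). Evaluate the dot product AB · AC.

AB = B − A = (1, 0, 10)
AC = C − A = (5, -8, 7)
AB · AC = 1·5 + 0·(-8) + 10·7 = 5 + 0 + 70 = 75

75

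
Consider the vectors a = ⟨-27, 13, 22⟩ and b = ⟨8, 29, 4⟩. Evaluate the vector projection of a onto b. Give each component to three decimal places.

(2.163, 7.840, 1.081)

a · b = (-27)·8 + 13·29 + 22·4 = -216 + 377 + 88 = 249
|b|² = 64 + 841 + 16 = 921
proj_b a = (249/921) · (8, 29, 4) ≈ (2.163, 7.840, 1.081)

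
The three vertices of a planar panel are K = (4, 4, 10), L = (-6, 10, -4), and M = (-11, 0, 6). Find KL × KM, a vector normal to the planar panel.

KL = (-10, 6, -14)
KM = (-15, -4, -4)
i: 6·(-4) - (-14)·(-4) = -24 - 56 = -80
j: (-14)·(-15) - (-10)·(-4) = 210 - 40 = 170
k: (-10)·(-4) - 6·(-15) = 40 - (-90) = 130
KL × KM = (-80, 170, 130)

(-80, 170, 130)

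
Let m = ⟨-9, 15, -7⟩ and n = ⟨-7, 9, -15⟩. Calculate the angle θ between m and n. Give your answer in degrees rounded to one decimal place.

m · n = (-9)·(-7) + 15·9 + (-7)·(-15) = 63 + 135 + 105 = 303
|m|² = 81 + 225 + 49 = 355,  |m| = √355 ≈ 18.841444
|n|² = 49 + 81 + 225 = 355,  |n| = √355 ≈ 18.841444
cos θ = 303 / (18.841444 · 18.841444) ≈ 0.85352
θ = arccos(0.85352) ≈ 31.4°

31.4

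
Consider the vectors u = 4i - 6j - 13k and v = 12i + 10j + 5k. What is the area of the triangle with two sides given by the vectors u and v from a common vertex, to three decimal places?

i: (-6)·5 - (-13)·10 = -30 - (-130) = 100
j: (-13)·12 - 4·5 = -156 - 20 = -176
k: 4·10 - (-6)·12 = 40 - (-72) = 112
u × v = (100, -176, 112)
|u × v| = √(100² + (-176)² + 112²) = √53520 ≈ 231.3439
area = ½ · 231.3439 ≈ 115.672

115.672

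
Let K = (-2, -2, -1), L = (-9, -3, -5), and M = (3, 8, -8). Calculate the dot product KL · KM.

-17

KL = L − K = (-7, -1, -4)
KM = M − K = (5, 10, -7)
KL · KM = (-7)·5 + (-1)·10 + (-4)·(-7) = -35 - 10 + 28 = -17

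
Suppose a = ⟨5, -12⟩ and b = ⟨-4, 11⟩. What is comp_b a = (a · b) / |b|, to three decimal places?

a · b = 5·(-4) + (-12)·11 = -20 - 132 = -152
|b| = √(16 + 121) = √137 ≈ 11.7047
comp_b a = -152 / √137 ≈ -12.986

-12.986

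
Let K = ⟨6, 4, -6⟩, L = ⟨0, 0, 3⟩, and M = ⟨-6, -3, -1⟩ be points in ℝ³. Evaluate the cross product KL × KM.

(43, -78, -6)

KL = (-6, -4, 9)
KM = (-12, -7, 5)
i: (-4)·5 - 9·(-7) = -20 - (-63) = 43
j: 9·(-12) - (-6)·5 = -108 - (-30) = -78
k: (-6)·(-7) - (-4)·(-12) = 42 - 48 = -6
KL × KM = (43, -78, -6)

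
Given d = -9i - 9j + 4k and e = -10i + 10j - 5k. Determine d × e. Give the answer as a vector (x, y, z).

(5, -85, -180)

i: (-9)·(-5) - 4·10 = 45 - 40 = 5
j: 4·(-10) - (-9)·(-5) = -40 - 45 = -85
k: (-9)·10 - (-9)·(-10) = -90 - 90 = -180
d × e = (5, -85, -180)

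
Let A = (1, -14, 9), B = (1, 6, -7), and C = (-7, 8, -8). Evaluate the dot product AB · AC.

AB = B − A = (0, 20, -16)
AC = C − A = (-8, 22, -17)
AB · AC = 0·(-8) + 20·22 + (-16)·(-17) = 0 + 440 + 272 = 712

712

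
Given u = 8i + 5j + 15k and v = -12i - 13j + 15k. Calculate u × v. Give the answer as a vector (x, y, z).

i: 5·15 - 15·(-13) = 75 - (-195) = 270
j: 15·(-12) - 8·15 = -180 - 120 = -300
k: 8·(-13) - 5·(-12) = -104 - (-60) = -44
u × v = (270, -300, -44)

(270, -300, -44)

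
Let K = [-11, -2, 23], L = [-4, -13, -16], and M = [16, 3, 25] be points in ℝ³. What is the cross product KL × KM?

KL = (7, -11, -39)
KM = (27, 5, 2)
i: (-11)·2 - (-39)·5 = -22 - (-195) = 173
j: (-39)·27 - 7·2 = -1053 - 14 = -1067
k: 7·5 - (-11)·27 = 35 - (-297) = 332
KL × KM = (173, -1067, 332)

(173, -1067, 332)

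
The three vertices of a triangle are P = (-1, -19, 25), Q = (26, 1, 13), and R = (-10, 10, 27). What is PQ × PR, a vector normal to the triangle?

(388, 54, 963)

PQ = (27, 20, -12)
PR = (-9, 29, 2)
i: 20·2 - (-12)·29 = 40 - (-348) = 388
j: (-12)·(-9) - 27·2 = 108 - 54 = 54
k: 27·29 - 20·(-9) = 783 - (-180) = 963
PQ × PR = (388, 54, 963)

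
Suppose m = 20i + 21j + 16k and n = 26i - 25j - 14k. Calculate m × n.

i: 21·(-14) - 16·(-25) = -294 - (-400) = 106
j: 16·26 - 20·(-14) = 416 - (-280) = 696
k: 20·(-25) - 21·26 = -500 - 546 = -1046
m × n = (106, 696, -1046)

(106, 696, -1046)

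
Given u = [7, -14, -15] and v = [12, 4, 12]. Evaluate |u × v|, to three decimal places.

i: (-14)·12 - (-15)·4 = -168 - (-60) = -108
j: (-15)·12 - 7·12 = -180 - 84 = -264
k: 7·4 - (-14)·12 = 28 - (-168) = 196
u × v = (-108, -264, 196)
|u × v| = √((-108)² + (-264)² + 196²) = √119776 ≈ 346.0867

346.087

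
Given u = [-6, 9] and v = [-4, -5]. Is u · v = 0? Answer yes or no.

u · v = (-6)·(-4) + 9·(-5) = 24 - 45 = -21
Nonzero, so the vectors are not orthogonal.

no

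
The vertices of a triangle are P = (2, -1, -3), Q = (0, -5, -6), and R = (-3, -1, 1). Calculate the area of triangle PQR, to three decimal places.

PQ = (-2, -4, -3),  PR = (-5, 0, 4)
i: (-4)·4 - (-3)·0 = -16 - 0 = -16
j: (-3)·(-5) - (-2)·4 = 15 - (-8) = 23
k: (-2)·0 - (-4)·(-5) = 0 - 20 = -20
PQ × PR = (-16, 23, -20)
|PQ × PR| = √1185 ≈ 34.4238
area = ½ · 34.4238 ≈ 17.212

17.212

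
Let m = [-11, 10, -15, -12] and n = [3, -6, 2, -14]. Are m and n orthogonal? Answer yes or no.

no

m · n = (-11)·3 + 10·(-6) + (-15)·2 + (-12)·(-14) = -33 - 60 - 30 + 168 = 45
Nonzero, so the vectors are not orthogonal.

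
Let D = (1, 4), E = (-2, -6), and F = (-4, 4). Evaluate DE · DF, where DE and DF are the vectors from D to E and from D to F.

DE = E − D = (-3, -10)
DF = F − D = (-5, 0)
DE · DF = (-3)·(-5) + (-10)·0 = 15 + 0 = 15

15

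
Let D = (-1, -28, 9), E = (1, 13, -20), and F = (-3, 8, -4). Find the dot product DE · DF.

DE = E − D = (2, 41, -29)
DF = F − D = (-2, 36, -13)
DE · DF = 2·(-2) + 41·36 + (-29)·(-13) = -4 + 1476 + 377 = 1849

1849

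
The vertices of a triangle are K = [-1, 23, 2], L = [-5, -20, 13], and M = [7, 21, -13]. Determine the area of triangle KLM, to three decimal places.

KL = (-4, -43, 11),  KM = (8, -2, -15)
i: (-43)·(-15) - 11·(-2) = 645 - (-22) = 667
j: 11·8 - (-4)·(-15) = 88 - 60 = 28
k: (-4)·(-2) - (-43)·8 = 8 - (-344) = 352
KL × KM = (667, 28, 352)
|KL × KM| = √569577 ≈ 754.7033
area = ½ · 754.7033 ≈ 377.352

377.352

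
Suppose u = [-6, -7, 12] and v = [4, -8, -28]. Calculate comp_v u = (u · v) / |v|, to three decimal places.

-10.342

u · v = (-6)·4 + (-7)·(-8) + 12·(-28) = -24 + 56 - 336 = -304
|v| = √(16 + 64 + 784) = √864 ≈ 29.3939
comp_v u = -304 / √864 ≈ -10.342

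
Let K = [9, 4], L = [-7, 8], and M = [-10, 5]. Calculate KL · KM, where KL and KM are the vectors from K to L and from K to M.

308

KL = L − K = (-16, 4)
KM = M − K = (-19, 1)
KL · KM = (-16)·(-19) + 4·1 = 304 + 4 = 308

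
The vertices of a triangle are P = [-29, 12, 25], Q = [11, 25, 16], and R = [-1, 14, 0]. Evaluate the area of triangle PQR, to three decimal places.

PQ = (40, 13, -9),  PR = (28, 2, -25)
i: 13·(-25) - (-9)·2 = -325 - (-18) = -307
j: (-9)·28 - 40·(-25) = -252 - (-1000) = 748
k: 40·2 - 13·28 = 80 - 364 = -284
PQ × PR = (-307, 748, -284)
|PQ × PR| = √734409 ≈ 856.9767
area = ½ · 856.9767 ≈ 428.488

428.488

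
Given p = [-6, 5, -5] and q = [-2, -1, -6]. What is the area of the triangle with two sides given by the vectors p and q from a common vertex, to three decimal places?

i: 5·(-6) - (-5)·(-1) = -30 - 5 = -35
j: (-5)·(-2) - (-6)·(-6) = 10 - 36 = -26
k: (-6)·(-1) - 5·(-2) = 6 - (-10) = 16
p × q = (-35, -26, 16)
|p × q| = √((-35)² + (-26)² + 16²) = √2157 ≈ 46.4435
area = ½ · 46.4435 ≈ 23.222

23.222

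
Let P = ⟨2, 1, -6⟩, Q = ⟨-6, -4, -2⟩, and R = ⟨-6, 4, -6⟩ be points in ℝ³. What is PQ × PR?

(-12, -32, -64)

PQ = (-8, -5, 4)
PR = (-8, 3, 0)
i: (-5)·0 - 4·3 = 0 - 12 = -12
j: 4·(-8) - (-8)·0 = -32 - 0 = -32
k: (-8)·3 - (-5)·(-8) = -24 - 40 = -64
PQ × PR = (-12, -32, -64)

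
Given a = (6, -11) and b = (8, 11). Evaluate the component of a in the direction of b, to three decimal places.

a · b = 6·8 + (-11)·11 = 48 - 121 = -73
|b| = √(64 + 121) = √185 ≈ 13.6015
comp_b a = -73 / √185 ≈ -5.367

-5.367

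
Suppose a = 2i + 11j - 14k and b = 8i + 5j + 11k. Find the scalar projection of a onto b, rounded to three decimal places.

-5.728

a · b = 2·8 + 11·5 + (-14)·11 = 16 + 55 - 154 = -83
|b| = √(64 + 25 + 121) = √210 ≈ 14.4914
comp_b a = -83 / √210 ≈ -5.728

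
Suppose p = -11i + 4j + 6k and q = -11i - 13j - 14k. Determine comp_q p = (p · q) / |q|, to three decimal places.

p · q = (-11)·(-11) + 4·(-13) + 6·(-14) = 121 - 52 - 84 = -15
|q| = √(121 + 169 + 196) = √486 ≈ 22.0454
comp_q p = -15 / √486 ≈ -0.680

-0.680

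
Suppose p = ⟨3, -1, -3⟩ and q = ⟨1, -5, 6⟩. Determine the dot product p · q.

-10

p · q = 3·1 + (-1)·(-5) + (-3)·6 = 3 + 5 - 18 = -10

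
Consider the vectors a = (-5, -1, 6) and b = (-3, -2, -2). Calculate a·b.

5

a · b = (-5)·(-3) + (-1)·(-2) + 6·(-2) = 15 + 2 - 12 = 5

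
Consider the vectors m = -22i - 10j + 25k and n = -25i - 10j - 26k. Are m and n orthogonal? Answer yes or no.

m · n = (-22)·(-25) + (-10)·(-10) + 25·(-26) = 550 + 100 - 650 = 0
Zero, so the vectors are orthogonal.

yes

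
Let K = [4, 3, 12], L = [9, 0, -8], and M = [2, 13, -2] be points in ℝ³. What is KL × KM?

(242, 110, 44)

KL = (5, -3, -20)
KM = (-2, 10, -14)
i: (-3)·(-14) - (-20)·10 = 42 - (-200) = 242
j: (-20)·(-2) - 5·(-14) = 40 - (-70) = 110
k: 5·10 - (-3)·(-2) = 50 - 6 = 44
KL × KM = (242, 110, 44)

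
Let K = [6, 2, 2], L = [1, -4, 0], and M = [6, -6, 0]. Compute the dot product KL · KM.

52

KL = L − K = (-5, -6, -2)
KM = M − K = (0, -8, -2)
KL · KM = (-5)·0 + (-6)·(-8) + (-2)·(-2) = 0 + 48 + 4 = 52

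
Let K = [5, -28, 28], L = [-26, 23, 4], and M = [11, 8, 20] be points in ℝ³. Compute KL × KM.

KL = (-31, 51, -24)
KM = (6, 36, -8)
i: 51·(-8) - (-24)·36 = -408 - (-864) = 456
j: (-24)·6 - (-31)·(-8) = -144 - 248 = -392
k: (-31)·36 - 51·6 = -1116 - 306 = -1422
KL × KM = (456, -392, -1422)

(456, -392, -1422)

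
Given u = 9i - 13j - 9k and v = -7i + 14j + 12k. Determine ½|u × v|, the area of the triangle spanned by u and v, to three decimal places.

32.210

i: (-13)·12 - (-9)·14 = -156 - (-126) = -30
j: (-9)·(-7) - 9·12 = 63 - 108 = -45
k: 9·14 - (-13)·(-7) = 126 - 91 = 35
u × v = (-30, -45, 35)
|u × v| = √((-30)² + (-45)² + 35²) = √4150 ≈ 64.4205
area = ½ · 64.4205 ≈ 32.210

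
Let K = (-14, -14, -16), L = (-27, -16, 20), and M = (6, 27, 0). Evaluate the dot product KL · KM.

234

KL = L − K = (-13, -2, 36)
KM = M − K = (20, 41, 16)
KL · KM = (-13)·20 + (-2)·41 + 36·16 = -260 - 82 + 576 = 234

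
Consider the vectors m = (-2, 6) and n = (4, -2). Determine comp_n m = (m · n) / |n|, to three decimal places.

m · n = (-2)·4 + 6·(-2) = -8 - 12 = -20
|n| = √(16 + 4) = √20 ≈ 4.4721
comp_n m = -20 / √20 ≈ -4.472

-4.472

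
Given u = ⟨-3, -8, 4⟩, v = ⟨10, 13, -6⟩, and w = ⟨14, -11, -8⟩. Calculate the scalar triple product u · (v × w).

-626

v × w:
i: 13·(-8) - (-6)·(-11) = -104 - 66 = -170
j: (-6)·14 - 10·(-8) = -84 - (-80) = -4
k: 10·(-11) - 13·14 = -110 - 182 = -292
v × w = (-170, -4, -292)
u · (v × w) = (-3)·(-170) + (-8)·(-4) + 4·(-292) = 510 + 32 - 1168 = -626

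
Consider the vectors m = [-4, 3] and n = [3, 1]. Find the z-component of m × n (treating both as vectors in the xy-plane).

-13

(-4)·1 - 3·3 = -4 - 9 = -13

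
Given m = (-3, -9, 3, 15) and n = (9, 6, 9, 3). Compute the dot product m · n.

-9

m · n = (-3)·9 + (-9)·6 + 3·9 + 15·3 = -27 - 54 + 27 + 45 = -9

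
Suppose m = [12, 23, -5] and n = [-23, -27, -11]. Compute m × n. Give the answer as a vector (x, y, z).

i: 23·(-11) - (-5)·(-27) = -253 - 135 = -388
j: (-5)·(-23) - 12·(-11) = 115 - (-132) = 247
k: 12·(-27) - 23·(-23) = -324 - (-529) = 205
m × n = (-388, 247, 205)

(-388, 247, 205)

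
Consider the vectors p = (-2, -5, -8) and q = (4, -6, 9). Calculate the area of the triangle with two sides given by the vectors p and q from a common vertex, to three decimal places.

i: (-5)·9 - (-8)·(-6) = -45 - 48 = -93
j: (-8)·4 - (-2)·9 = -32 - (-18) = -14
k: (-2)·(-6) - (-5)·4 = 12 - (-20) = 32
p × q = (-93, -14, 32)
|p × q| = √((-93)² + (-14)² + 32²) = √9869 ≈ 99.3428
area = ½ · 99.3428 ≈ 49.671

49.671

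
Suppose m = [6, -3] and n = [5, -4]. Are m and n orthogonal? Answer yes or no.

no

m · n = 6·5 + (-3)·(-4) = 30 + 12 = 42
Nonzero, so the vectors are not orthogonal.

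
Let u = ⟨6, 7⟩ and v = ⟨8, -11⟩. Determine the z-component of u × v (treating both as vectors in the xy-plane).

6·(-11) - 7·8 = -66 - 56 = -122

-122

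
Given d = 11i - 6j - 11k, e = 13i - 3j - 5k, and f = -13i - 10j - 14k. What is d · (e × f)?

289

e × f:
i: (-3)·(-14) - (-5)·(-10) = 42 - 50 = -8
j: (-5)·(-13) - 13·(-14) = 65 - (-182) = 247
k: 13·(-10) - (-3)·(-13) = -130 - 39 = -169
e × f = (-8, 247, -169)
d · (e × f) = 11·(-8) + (-6)·247 + (-11)·(-169) = -88 - 1482 + 1859 = 289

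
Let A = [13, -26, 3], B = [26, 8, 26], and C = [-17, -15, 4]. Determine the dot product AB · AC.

AB = B − A = (13, 34, 23)
AC = C − A = (-30, 11, 1)
AB · AC = 13·(-30) + 34·11 + 23·1 = -390 + 374 + 23 = 7

7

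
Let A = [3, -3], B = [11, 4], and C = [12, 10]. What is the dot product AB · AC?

AB = B − A = (8, 7)
AC = C − A = (9, 13)
AB · AC = 8·9 + 7·13 = 72 + 91 = 163

163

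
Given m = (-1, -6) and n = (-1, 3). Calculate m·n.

m · n = (-1)·(-1) + (-6)·3 = 1 - 18 = -17

-17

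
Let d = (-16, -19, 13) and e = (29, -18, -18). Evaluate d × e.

i: (-19)·(-18) - 13·(-18) = 342 - (-234) = 576
j: 13·29 - (-16)·(-18) = 377 - 288 = 89
k: (-16)·(-18) - (-19)·29 = 288 - (-551) = 839
d × e = (576, 89, 839)

(576, 89, 839)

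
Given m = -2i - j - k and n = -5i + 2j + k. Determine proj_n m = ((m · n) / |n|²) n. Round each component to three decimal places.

m · n = (-2)·(-5) + (-1)·2 + (-1)·1 = 10 - 2 - 1 = 7
|n|² = 25 + 4 + 1 = 30
proj_n m = (7/30) · (-5, 2, 1) ≈ (-1.167, 0.467, 0.233)

(-1.167, 0.467, 0.233)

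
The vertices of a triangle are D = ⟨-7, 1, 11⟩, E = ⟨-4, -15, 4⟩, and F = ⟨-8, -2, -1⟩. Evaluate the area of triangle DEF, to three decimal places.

89.044

DE = (3, -16, -7),  DF = (-1, -3, -12)
i: (-16)·(-12) - (-7)·(-3) = 192 - 21 = 171
j: (-7)·(-1) - 3·(-12) = 7 - (-36) = 43
k: 3·(-3) - (-16)·(-1) = -9 - 16 = -25
DE × DF = (171, 43, -25)
|DE × DF| = √31715 ≈ 178.0871
area = ½ · 178.0871 ≈ 89.044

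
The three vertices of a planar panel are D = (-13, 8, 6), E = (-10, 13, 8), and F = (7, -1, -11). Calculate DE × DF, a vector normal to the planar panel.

(-67, 91, -127)

DE = (3, 5, 2)
DF = (20, -9, -17)
i: 5·(-17) - 2·(-9) = -85 - (-18) = -67
j: 2·20 - 3·(-17) = 40 - (-51) = 91
k: 3·(-9) - 5·20 = -27 - 100 = -127
DE × DF = (-67, 91, -127)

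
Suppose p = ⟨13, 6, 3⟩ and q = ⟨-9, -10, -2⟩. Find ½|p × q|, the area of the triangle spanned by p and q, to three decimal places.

39.054

i: 6·(-2) - 3·(-10) = -12 - (-30) = 18
j: 3·(-9) - 13·(-2) = -27 - (-26) = -1
k: 13·(-10) - 6·(-9) = -130 - (-54) = -76
p × q = (18, -1, -76)
|p × q| = √(18² + (-1)² + (-76)²) = √6101 ≈ 78.1089
area = ½ · 78.1089 ≈ 39.054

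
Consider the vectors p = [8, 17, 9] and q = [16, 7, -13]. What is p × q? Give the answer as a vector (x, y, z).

i: 17·(-13) - 9·7 = -221 - 63 = -284
j: 9·16 - 8·(-13) = 144 - (-104) = 248
k: 8·7 - 17·16 = 56 - 272 = -216
p × q = (-284, 248, -216)

(-284, 248, -216)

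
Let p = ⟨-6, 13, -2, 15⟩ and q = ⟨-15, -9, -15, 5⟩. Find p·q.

p · q = (-6)·(-15) + 13·(-9) + (-2)·(-15) + 15·5 = 90 - 117 + 30 + 75 = 78

78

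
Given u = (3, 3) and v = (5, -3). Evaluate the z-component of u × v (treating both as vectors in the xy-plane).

3·(-3) - 3·5 = -9 - 15 = -24

-24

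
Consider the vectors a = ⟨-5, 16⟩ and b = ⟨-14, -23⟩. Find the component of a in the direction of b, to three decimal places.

-11.067

a · b = (-5)·(-14) + 16·(-23) = 70 - 368 = -298
|b| = √(196 + 529) = √725 ≈ 26.9258
comp_b a = -298 / √725 ≈ -11.067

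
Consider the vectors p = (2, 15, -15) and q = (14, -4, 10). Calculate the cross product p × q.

i: 15·10 - (-15)·(-4) = 150 - 60 = 90
j: (-15)·14 - 2·10 = -210 - 20 = -230
k: 2·(-4) - 15·14 = -8 - 210 = -218
p × q = (90, -230, -218)

(90, -230, -218)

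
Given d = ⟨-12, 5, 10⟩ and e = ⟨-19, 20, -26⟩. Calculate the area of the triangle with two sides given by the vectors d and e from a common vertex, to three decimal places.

309.002

i: 5·(-26) - 10·20 = -130 - 200 = -330
j: 10·(-19) - (-12)·(-26) = -190 - 312 = -502
k: (-12)·20 - 5·(-19) = -240 - (-95) = -145
d × e = (-330, -502, -145)
|d × e| = √((-330)² + (-502)² + (-145)²) = √381929 ≈ 618.0040
area = ½ · 618.0040 ≈ 309.002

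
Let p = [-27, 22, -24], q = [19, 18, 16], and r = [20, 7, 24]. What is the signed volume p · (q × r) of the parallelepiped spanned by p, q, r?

q × r:
i: 18·24 - 16·7 = 432 - 112 = 320
j: 16·20 - 19·24 = 320 - 456 = -136
k: 19·7 - 18·20 = 133 - 360 = -227
q × r = (320, -136, -227)
p · (q × r) = (-27)·320 + 22·(-136) + (-24)·(-227) = -8640 - 2992 + 5448 = -6184

-6184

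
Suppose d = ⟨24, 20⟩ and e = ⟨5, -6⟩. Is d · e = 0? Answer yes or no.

yes

d · e = 24·5 + 20·(-6) = 120 - 120 = 0
Zero, so the vectors are orthogonal.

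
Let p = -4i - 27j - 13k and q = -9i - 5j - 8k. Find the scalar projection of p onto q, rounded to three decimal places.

p · q = (-4)·(-9) + (-27)·(-5) + (-13)·(-8) = 36 + 135 + 104 = 275
|q| = √(81 + 25 + 64) = √170 ≈ 13.0384
comp_q p = 275 / √170 ≈ 21.092

21.092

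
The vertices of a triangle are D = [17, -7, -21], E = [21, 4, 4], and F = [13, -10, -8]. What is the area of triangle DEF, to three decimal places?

133.839

DE = (4, 11, 25),  DF = (-4, -3, 13)
i: 11·13 - 25·(-3) = 143 - (-75) = 218
j: 25·(-4) - 4·13 = -100 - 52 = -152
k: 4·(-3) - 11·(-4) = -12 - (-44) = 32
DE × DF = (218, -152, 32)
|DE × DF| = √71652 ≈ 267.6789
area = ½ · 267.6789 ≈ 133.839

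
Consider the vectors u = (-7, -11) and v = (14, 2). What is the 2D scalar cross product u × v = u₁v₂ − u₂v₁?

140

(-7)·2 - (-11)·14 = -14 - (-154) = 140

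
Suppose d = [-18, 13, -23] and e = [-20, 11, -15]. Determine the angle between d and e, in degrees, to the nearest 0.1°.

d · e = (-18)·(-20) + 13·11 + (-23)·(-15) = 360 + 143 + 345 = 848
|d|² = 324 + 169 + 529 = 1022,  |d| = √1022 ≈ 31.968735
|e|² = 400 + 121 + 225 = 746,  |e| = √746 ≈ 27.313001
cos θ = 848 / (31.968735 · 27.313001) ≈ 0.97118
θ = arccos(0.97118) ≈ 13.8°

13.8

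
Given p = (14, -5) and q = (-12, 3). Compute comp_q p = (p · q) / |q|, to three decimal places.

p · q = 14·(-12) + (-5)·3 = -168 - 15 = -183
|q| = √(144 + 9) = √153 ≈ 12.3693
comp_q p = -183 / √153 ≈ -14.795

-14.795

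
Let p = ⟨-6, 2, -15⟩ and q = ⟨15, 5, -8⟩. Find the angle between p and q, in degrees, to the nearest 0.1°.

p · q = (-6)·15 + 2·5 + (-15)·(-8) = -90 + 10 + 120 = 40
|p|² = 36 + 4 + 225 = 265,  |p| = √265 ≈ 16.278821
|q|² = 225 + 25 + 64 = 314,  |q| = √314 ≈ 17.720045
cos θ = 40 / (16.278821 · 17.720045) ≈ 0.13867
θ = arccos(0.13867) ≈ 82.0°

82.0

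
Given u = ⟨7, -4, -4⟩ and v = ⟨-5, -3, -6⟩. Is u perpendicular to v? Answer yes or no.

u · v = 7·(-5) + (-4)·(-3) + (-4)·(-6) = -35 + 12 + 24 = 1
Nonzero, so the vectors are not orthogonal.

no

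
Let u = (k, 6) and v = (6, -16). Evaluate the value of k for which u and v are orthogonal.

16

u · v = k·6 + 6·(-16) = -96 + 6k
Set equal to 0: 6k = 96, so k = 16.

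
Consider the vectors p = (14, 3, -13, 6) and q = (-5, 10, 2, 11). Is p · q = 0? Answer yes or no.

p · q = 14·(-5) + 3·10 + (-13)·2 + 6·11 = -70 + 30 - 26 + 66 = 0
Zero, so the vectors are orthogonal.

yes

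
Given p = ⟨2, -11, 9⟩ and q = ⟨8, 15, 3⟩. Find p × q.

(-168, 66, 118)

i: (-11)·3 - 9·15 = -33 - 135 = -168
j: 9·8 - 2·3 = 72 - 6 = 66
k: 2·15 - (-11)·8 = 30 - (-88) = 118
p × q = (-168, 66, 118)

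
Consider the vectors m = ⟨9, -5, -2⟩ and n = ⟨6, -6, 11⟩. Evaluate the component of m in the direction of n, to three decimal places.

4.463

m · n = 9·6 + (-5)·(-6) + (-2)·11 = 54 + 30 - 22 = 62
|n| = √(36 + 36 + 121) = √193 ≈ 13.8924
comp_n m = 62 / √193 ≈ 4.463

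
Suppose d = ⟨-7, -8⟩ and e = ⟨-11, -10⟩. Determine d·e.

157

d · e = (-7)·(-11) + (-8)·(-10) = 77 + 80 = 157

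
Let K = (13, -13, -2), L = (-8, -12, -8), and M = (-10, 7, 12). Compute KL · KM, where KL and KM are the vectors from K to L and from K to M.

KL = L − K = (-21, 1, -6)
KM = M − K = (-23, 20, 14)
KL · KM = (-21)·(-23) + 1·20 + (-6)·14 = 483 + 20 - 84 = 419

419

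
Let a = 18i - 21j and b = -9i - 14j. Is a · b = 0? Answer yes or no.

no

a · b = 18·(-9) + (-21)·(-14) = -162 + 294 = 132
Nonzero, so the vectors are not orthogonal.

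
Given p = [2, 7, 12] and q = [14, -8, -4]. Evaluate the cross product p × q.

(68, 176, -114)

i: 7·(-4) - 12·(-8) = -28 - (-96) = 68
j: 12·14 - 2·(-4) = 168 - (-8) = 176
k: 2·(-8) - 7·14 = -16 - 98 = -114
p × q = (68, 176, -114)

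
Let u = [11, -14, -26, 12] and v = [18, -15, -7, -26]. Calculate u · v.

u · v = 11·18 + (-14)·(-15) + (-26)·(-7) + 12·(-26) = 198 + 210 + 182 - 312 = 278

278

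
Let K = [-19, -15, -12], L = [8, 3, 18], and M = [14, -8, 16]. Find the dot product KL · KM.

KL = L − K = (27, 18, 30)
KM = M − K = (33, 7, 28)
KL · KM = 27·33 + 18·7 + 30·28 = 891 + 126 + 840 = 1857

1857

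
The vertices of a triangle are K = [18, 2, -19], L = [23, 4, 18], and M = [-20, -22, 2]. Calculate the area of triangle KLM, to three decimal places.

KL = (5, 2, 37),  KM = (-38, -24, 21)
i: 2·21 - 37·(-24) = 42 - (-888) = 930
j: 37·(-38) - 5·21 = -1406 - 105 = -1511
k: 5·(-24) - 2·(-38) = -120 - (-76) = -44
KL × KM = (930, -1511, -44)
|KL × KM| = √3149957 ≈ 1774.8118
area = ½ · 1774.8118 ≈ 887.406

887.406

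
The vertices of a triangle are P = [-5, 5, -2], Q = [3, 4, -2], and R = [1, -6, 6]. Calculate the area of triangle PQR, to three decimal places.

PQ = (8, -1, 0),  PR = (6, -11, 8)
i: (-1)·8 - 0·(-11) = -8 - 0 = -8
j: 0·6 - 8·8 = 0 - 64 = -64
k: 8·(-11) - (-1)·6 = -88 - (-6) = -82
PQ × PR = (-8, -64, -82)
|PQ × PR| = √10884 ≈ 104.3264
area = ½ · 104.3264 ≈ 52.163

52.163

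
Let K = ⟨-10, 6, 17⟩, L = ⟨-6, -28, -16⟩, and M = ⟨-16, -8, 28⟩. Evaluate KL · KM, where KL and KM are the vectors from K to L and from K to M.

KL = L − K = (4, -34, -33)
KM = M − K = (-6, -14, 11)
KL · KM = 4·(-6) + (-34)·(-14) + (-33)·11 = -24 + 476 - 363 = 89

89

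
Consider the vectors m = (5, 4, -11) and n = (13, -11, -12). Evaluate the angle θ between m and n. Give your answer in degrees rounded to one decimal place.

m · n = 5·13 + 4·(-11) + (-11)·(-12) = 65 - 44 + 132 = 153
|m|² = 25 + 16 + 121 = 162,  |m| = √162 ≈ 12.727922
|n|² = 169 + 121 + 144 = 434,  |n| = √434 ≈ 20.832667
cos θ = 153 / (12.727922 · 20.832667) ≈ 0.57702
θ = arccos(0.57702) ≈ 54.8°

54.8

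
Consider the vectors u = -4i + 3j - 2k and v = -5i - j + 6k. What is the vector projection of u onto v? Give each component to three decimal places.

u · v = (-4)·(-5) + 3·(-1) + (-2)·6 = 20 - 3 - 12 = 5
|v|² = 25 + 1 + 36 = 62
proj_v u = (5/62) · (-5, -1, 6) ≈ (-0.403, -0.081, 0.484)

(-0.403, -0.081, 0.484)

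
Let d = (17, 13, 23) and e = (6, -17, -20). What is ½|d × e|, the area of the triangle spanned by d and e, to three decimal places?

308.356

i: 13·(-20) - 23·(-17) = -260 - (-391) = 131
j: 23·6 - 17·(-20) = 138 - (-340) = 478
k: 17·(-17) - 13·6 = -289 - 78 = -367
d × e = (131, 478, -367)
|d × e| = √(131² + 478² + (-367)²) = √380334 ≈ 616.7123
area = ½ · 616.7123 ≈ 308.356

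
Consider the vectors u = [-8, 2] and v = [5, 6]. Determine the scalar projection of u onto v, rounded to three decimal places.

u · v = (-8)·5 + 2·6 = -40 + 12 = -28
|v| = √(25 + 36) = √61 ≈ 7.8102
comp_v u = -28 / √61 ≈ -3.585

-3.585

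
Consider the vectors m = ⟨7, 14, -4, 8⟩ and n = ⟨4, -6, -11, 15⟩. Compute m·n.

m · n = 7·4 + 14·(-6) + (-4)·(-11) + 8·15 = 28 - 84 + 44 + 120 = 108

108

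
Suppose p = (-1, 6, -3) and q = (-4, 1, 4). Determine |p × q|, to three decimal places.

i: 6·4 - (-3)·1 = 24 - (-3) = 27
j: (-3)·(-4) - (-1)·4 = 12 - (-4) = 16
k: (-1)·1 - 6·(-4) = -1 - (-24) = 23
p × q = (27, 16, 23)
|p × q| = √(27² + 16² + 23²) = √1514 ≈ 38.9102

38.910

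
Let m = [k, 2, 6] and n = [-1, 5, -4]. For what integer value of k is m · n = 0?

m · n = k·(-1) + 2·5 + 6·(-4) = -14 - 1k
Set equal to 0: -1k = 14, so k = -14.

-14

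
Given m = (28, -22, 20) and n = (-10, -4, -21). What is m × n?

(542, 388, -332)

i: (-22)·(-21) - 20·(-4) = 462 - (-80) = 542
j: 20·(-10) - 28·(-21) = -200 - (-588) = 388
k: 28·(-4) - (-22)·(-10) = -112 - 220 = -332
m × n = (542, 388, -332)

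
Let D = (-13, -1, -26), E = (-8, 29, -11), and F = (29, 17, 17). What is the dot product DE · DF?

1395

DE = E − D = (5, 30, 15)
DF = F − D = (42, 18, 43)
DE · DF = 5·42 + 30·18 + 15·43 = 210 + 540 + 645 = 1395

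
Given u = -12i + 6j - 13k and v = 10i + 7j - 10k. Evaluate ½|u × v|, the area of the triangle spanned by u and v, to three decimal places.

145.084

i: 6·(-10) - (-13)·7 = -60 - (-91) = 31
j: (-13)·10 - (-12)·(-10) = -130 - 120 = -250
k: (-12)·7 - 6·10 = -84 - 60 = -144
u × v = (31, -250, -144)
|u × v| = √(31² + (-250)² + (-144)²) = √84197 ≈ 290.1672
area = ½ · 290.1672 ≈ 145.084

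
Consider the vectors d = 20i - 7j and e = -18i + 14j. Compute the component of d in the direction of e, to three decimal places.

-20.085

d · e = 20·(-18) + (-7)·14 = -360 - 98 = -458
|e| = √(324 + 196) = √520 ≈ 22.8035
comp_e d = -458 / √520 ≈ -20.085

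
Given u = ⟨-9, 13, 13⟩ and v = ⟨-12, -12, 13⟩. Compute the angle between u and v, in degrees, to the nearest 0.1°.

u · v = (-9)·(-12) + 13·(-12) + 13·13 = 108 - 156 + 169 = 121
|u|² = 81 + 169 + 169 = 419,  |u| = √419 ≈ 20.469489
|v|² = 144 + 144 + 169 = 457,  |v| = √457 ≈ 21.377558
cos θ = 121 / (20.469489 · 21.377558) ≈ 0.27652
θ = arccos(0.27652) ≈ 73.9°

73.9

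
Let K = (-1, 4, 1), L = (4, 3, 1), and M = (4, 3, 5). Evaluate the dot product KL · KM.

26

KL = L − K = (5, -1, 0)
KM = M − K = (5, -1, 4)
KL · KM = 5·5 + (-1)·(-1) + 0·4 = 25 + 1 + 0 = 26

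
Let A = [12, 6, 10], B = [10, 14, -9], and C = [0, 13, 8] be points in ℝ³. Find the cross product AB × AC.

AB = (-2, 8, -19)
AC = (-12, 7, -2)
i: 8·(-2) - (-19)·7 = -16 - (-133) = 117
j: (-19)·(-12) - (-2)·(-2) = 228 - 4 = 224
k: (-2)·7 - 8·(-12) = -14 - (-96) = 82
AB × AC = (117, 224, 82)

(117, 224, 82)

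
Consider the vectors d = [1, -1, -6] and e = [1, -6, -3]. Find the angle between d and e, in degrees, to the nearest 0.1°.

53.3

d · e = 1·1 + (-1)·(-6) + (-6)·(-3) = 1 + 6 + 18 = 25
|d|² = 1 + 1 + 36 = 38,  |d| = √38 ≈ 6.164414
|e|² = 1 + 36 + 9 = 46,  |e| = √46 ≈ 6.782330
cos θ = 25 / (6.164414 · 6.782330) ≈ 0.59796
θ = arccos(0.59796) ≈ 53.3°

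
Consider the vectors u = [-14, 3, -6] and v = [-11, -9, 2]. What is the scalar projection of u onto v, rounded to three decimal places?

8.012

u · v = (-14)·(-11) + 3·(-9) + (-6)·2 = 154 - 27 - 12 = 115
|v| = √(121 + 81 + 4) = √206 ≈ 14.3527
comp_v u = 115 / √206 ≈ 8.012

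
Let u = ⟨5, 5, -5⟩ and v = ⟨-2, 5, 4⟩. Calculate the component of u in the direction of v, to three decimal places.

-0.745

u · v = 5·(-2) + 5·5 + (-5)·4 = -10 + 25 - 20 = -5
|v| = √(4 + 25 + 16) = √45 ≈ 6.7082
comp_v u = -5 / √45 ≈ -0.745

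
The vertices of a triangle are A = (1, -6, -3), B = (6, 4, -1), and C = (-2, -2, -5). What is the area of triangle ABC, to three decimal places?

28.723

AB = (5, 10, 2),  AC = (-3, 4, -2)
i: 10·(-2) - 2·4 = -20 - 8 = -28
j: 2·(-3) - 5·(-2) = -6 - (-10) = 4
k: 5·4 - 10·(-3) = 20 - (-30) = 50
AB × AC = (-28, 4, 50)
|AB × AC| = √3300 ≈ 57.4456
area = ½ · 57.4456 ≈ 28.723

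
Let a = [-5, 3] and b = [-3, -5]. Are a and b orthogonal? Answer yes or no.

yes

a · b = (-5)·(-3) + 3·(-5) = 15 - 15 = 0
Zero, so the vectors are orthogonal.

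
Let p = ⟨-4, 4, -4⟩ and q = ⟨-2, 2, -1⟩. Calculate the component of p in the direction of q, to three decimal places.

6.667

p · q = (-4)·(-2) + 4·2 + (-4)·(-1) = 8 + 8 + 4 = 20
|q| = √(4 + 4 + 1) = √9 ≈ 3.0000
comp_q p = 20 / √9 ≈ 6.667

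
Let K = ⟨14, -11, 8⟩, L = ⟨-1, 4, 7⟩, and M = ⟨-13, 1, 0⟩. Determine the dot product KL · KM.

593

KL = L − K = (-15, 15, -1)
KM = M − K = (-27, 12, -8)
KL · KM = (-15)·(-27) + 15·12 + (-1)·(-8) = 405 + 180 + 8 = 593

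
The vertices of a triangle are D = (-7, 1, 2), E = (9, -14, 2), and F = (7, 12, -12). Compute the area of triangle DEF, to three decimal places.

DE = (16, -15, 0),  DF = (14, 11, -14)
i: (-15)·(-14) - 0·11 = 210 - 0 = 210
j: 0·14 - 16·(-14) = 0 - (-224) = 224
k: 16·11 - (-15)·14 = 176 - (-210) = 386
DE × DF = (210, 224, 386)
|DE × DF| = √243272 ≈ 493.2261
area = ½ · 493.2261 ≈ 246.613

246.613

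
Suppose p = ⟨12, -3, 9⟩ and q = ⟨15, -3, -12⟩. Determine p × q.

i: (-3)·(-12) - 9·(-3) = 36 - (-27) = 63
j: 9·15 - 12·(-12) = 135 - (-144) = 279
k: 12·(-3) - (-3)·15 = -36 - (-45) = 9
p × q = (63, 279, 9)

(63, 279, 9)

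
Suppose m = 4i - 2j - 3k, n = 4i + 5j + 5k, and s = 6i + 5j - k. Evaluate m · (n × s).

-158

n × s:
i: 5·(-1) - 5·5 = -5 - 25 = -30
j: 5·6 - 4·(-1) = 30 - (-4) = 34
k: 4·5 - 5·6 = 20 - 30 = -10
n × s = (-30, 34, -10)
m · (n × s) = 4·(-30) + (-2)·34 + (-3)·(-10) = -120 - 68 + 30 = -158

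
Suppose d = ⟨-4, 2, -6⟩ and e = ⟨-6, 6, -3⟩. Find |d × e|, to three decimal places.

i: 2·(-3) - (-6)·6 = -6 - (-36) = 30
j: (-6)·(-6) - (-4)·(-3) = 36 - 12 = 24
k: (-4)·6 - 2·(-6) = -24 - (-12) = -12
d × e = (30, 24, -12)
|d × e| = √(30² + 24² + (-12)²) = √1620 ≈ 40.2492

40.249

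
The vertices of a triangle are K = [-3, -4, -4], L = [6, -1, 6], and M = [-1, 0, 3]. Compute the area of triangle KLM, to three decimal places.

KL = (9, 3, 10),  KM = (2, 4, 7)
i: 3·7 - 10·4 = 21 - 40 = -19
j: 10·2 - 9·7 = 20 - 63 = -43
k: 9·4 - 3·2 = 36 - 6 = 30
KL × KM = (-19, -43, 30)
|KL × KM| = √3110 ≈ 55.7674
area = ½ · 55.7674 ≈ 27.884

27.884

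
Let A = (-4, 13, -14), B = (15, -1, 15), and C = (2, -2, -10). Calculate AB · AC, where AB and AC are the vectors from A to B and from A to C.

AB = B − A = (19, -14, 29)
AC = C − A = (6, -15, 4)
AB · AC = 19·6 + (-14)·(-15) + 29·4 = 114 + 210 + 116 = 440

440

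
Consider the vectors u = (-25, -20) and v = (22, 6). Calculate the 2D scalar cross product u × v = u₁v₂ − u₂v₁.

290

(-25)·6 - (-20)·22 = -150 - (-440) = 290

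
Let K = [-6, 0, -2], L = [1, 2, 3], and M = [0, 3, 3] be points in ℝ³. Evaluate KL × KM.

KL = (7, 2, 5)
KM = (6, 3, 5)
i: 2·5 - 5·3 = 10 - 15 = -5
j: 5·6 - 7·5 = 30 - 35 = -5
k: 7·3 - 2·6 = 21 - 12 = 9
KL × KM = (-5, -5, 9)

(-5, -5, 9)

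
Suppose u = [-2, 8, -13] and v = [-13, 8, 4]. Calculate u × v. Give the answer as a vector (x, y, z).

(136, 177, 88)

i: 8·4 - (-13)·8 = 32 - (-104) = 136
j: (-13)·(-13) - (-2)·4 = 169 - (-8) = 177
k: (-2)·8 - 8·(-13) = -16 - (-104) = 88
u × v = (136, 177, 88)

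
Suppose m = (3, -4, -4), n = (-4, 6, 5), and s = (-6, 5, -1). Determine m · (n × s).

-21

n × s:
i: 6·(-1) - 5·5 = -6 - 25 = -31
j: 5·(-6) - (-4)·(-1) = -30 - 4 = -34
k: (-4)·5 - 6·(-6) = -20 - (-36) = 16
n × s = (-31, -34, 16)
m · (n × s) = 3·(-31) + (-4)·(-34) + (-4)·16 = -93 + 136 - 64 = -21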